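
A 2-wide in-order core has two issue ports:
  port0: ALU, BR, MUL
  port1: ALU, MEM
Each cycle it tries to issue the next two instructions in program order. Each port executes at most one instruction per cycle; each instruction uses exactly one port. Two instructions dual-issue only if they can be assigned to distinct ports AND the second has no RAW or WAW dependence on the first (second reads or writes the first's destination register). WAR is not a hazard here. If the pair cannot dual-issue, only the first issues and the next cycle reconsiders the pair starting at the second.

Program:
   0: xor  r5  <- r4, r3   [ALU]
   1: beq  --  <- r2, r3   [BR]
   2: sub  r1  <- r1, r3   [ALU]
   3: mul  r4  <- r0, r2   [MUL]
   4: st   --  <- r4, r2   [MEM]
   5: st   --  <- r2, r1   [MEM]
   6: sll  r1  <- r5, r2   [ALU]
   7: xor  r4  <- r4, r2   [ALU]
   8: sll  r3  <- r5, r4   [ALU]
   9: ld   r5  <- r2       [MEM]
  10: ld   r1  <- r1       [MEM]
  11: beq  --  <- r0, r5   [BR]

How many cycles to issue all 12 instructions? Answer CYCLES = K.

CYCLES = 7

#0 head=0: xor.ALU beq.BR i0,i1 pair
#1 head=2: sub.ALU mul.MUL i2,i3 pair
#2 head=4: st.MEM i4 no-port MEM/MEM
#3 head=5: st.MEM sll.ALU i5,i6 pair
#4 head=7: xor.ALU i7 RAW r4
#5 head=8: sll.ALU ld.MEM i8,i9 pair
#6 head=10: ld.MEM beq.BR i10,i11 pair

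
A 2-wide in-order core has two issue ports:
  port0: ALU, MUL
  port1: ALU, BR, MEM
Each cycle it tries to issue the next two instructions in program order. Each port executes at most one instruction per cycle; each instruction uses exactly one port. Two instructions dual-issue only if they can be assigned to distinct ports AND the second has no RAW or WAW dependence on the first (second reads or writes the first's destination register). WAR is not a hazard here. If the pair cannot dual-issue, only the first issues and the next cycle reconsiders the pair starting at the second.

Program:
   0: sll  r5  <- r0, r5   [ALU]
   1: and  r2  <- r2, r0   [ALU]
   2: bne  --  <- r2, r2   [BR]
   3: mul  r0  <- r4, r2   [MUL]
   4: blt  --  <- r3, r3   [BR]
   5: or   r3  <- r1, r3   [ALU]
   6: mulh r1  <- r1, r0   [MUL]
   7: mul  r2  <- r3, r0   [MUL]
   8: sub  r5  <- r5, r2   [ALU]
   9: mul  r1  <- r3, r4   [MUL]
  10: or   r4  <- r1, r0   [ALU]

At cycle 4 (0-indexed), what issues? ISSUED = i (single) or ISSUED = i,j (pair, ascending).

ISSUED = 7

[0] i0,i1  sll.ALU/and.ALU  -- pair
[1] i2,i3  bne.BR/mul.MUL  -- pair
[2] i4,i5  blt.BR/or.ALU  -- pair
[3] i6  mulh.MUL  -- no-port MUL/MUL
[4] i7  mul.MUL  -- RAW r2
[5] i8,i9  sub.ALU/mul.MUL  -- pair
[6] i10  or.ALU  -- tail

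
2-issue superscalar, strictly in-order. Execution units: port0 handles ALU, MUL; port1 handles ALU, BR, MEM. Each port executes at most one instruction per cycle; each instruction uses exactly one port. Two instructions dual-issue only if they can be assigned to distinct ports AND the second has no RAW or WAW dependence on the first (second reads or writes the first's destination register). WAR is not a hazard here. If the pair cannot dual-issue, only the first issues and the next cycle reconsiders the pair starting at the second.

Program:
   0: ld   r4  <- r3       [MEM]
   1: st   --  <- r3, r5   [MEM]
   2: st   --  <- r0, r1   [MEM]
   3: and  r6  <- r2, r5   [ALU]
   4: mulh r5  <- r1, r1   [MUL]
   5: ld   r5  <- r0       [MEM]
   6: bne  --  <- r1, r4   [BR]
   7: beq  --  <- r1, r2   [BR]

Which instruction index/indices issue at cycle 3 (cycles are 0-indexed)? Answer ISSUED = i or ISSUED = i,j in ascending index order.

  cy0 -> i0 (ld.MEM) no-port MEM/MEM
  cy1 -> i1 (st.MEM) no-port MEM/MEM
  cy2 -> i2&i3 (st.MEM;and.ALU) 2-wide
  cy3 -> i4 (mulh.MUL) WAW r5
  cy4 -> i5 (ld.MEM) no-port MEM/BR
  cy5 -> i6 (bne.BR) no-port BR/BR
  cy6 -> i7 (beq.BR) tail

ISSUED = 4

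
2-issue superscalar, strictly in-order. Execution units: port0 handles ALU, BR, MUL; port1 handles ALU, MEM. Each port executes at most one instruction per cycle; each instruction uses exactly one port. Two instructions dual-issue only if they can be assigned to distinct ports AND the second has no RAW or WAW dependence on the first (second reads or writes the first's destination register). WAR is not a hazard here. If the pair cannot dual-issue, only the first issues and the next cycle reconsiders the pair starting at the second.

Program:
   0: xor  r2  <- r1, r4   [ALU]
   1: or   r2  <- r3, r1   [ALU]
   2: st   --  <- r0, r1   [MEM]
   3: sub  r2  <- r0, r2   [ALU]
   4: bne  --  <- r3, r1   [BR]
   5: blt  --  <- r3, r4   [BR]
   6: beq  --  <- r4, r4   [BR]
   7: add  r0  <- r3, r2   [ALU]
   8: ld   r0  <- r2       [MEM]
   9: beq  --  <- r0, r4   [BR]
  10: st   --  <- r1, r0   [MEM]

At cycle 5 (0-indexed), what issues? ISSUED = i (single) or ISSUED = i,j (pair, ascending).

ISSUED = 8

0. xor @i0  | WAW r2
1. or;st @i1/i2  | 2-wide
2. sub;bne @i3/i4  | 2-wide
3. blt @i5  | no-port BR/BR
4. beq;add @i6/i7  | 2-wide
5. ld @i8  | RAW r0
6. beq;st @i9/i10  | 2-wide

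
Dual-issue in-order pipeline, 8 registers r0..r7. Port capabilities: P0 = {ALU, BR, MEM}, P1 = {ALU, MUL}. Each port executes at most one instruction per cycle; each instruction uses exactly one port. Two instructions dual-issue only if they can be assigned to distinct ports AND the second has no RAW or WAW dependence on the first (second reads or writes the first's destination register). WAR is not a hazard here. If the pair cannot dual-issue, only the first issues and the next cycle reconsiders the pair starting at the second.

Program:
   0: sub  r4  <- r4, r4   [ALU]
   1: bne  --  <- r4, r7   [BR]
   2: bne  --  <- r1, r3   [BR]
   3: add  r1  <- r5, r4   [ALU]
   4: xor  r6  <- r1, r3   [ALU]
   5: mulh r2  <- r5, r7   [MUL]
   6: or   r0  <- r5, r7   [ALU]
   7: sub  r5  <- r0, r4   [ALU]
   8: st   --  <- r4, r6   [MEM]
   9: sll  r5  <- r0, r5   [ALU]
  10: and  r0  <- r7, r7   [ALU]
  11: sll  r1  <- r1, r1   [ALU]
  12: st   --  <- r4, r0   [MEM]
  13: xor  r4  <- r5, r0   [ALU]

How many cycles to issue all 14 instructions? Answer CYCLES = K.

CYCLES = 9

t=0 i0:sub ; RAW r4
t=1 i1:bne ; no-port BR/BR
t=2 i2&i3:bne+add ; dual
t=3 i4&i5:xor+mulh ; dual
t=4 i6:or ; RAW r0
t=5 i7&i8:sub+st ; dual
t=6 i9&i10:sll+and ; dual
t=7 i11&i12:sll+st ; dual
t=8 i13:xor ; tail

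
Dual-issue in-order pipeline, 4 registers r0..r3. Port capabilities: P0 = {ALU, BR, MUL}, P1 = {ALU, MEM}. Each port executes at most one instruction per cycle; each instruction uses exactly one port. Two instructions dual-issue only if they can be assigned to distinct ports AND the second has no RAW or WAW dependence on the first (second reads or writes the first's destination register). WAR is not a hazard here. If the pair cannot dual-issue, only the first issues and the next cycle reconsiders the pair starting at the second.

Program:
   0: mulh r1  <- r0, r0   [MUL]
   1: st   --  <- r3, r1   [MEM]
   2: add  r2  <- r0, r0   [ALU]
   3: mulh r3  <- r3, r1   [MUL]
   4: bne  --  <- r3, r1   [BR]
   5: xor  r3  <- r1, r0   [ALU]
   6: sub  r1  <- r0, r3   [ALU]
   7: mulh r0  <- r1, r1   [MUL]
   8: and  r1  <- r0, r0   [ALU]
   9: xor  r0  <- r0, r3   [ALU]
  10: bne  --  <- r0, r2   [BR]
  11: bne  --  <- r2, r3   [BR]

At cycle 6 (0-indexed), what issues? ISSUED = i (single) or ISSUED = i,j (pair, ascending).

0. mulh.MUL @i0  | RAW r1
1. st.MEM;add.ALU @i1,i2  | dual
2. mulh.MUL @i3  | no-port MUL/BR
3. bne.BR;xor.ALU @i4,i5  | dual
4. sub.ALU @i6  | RAW r1
5. mulh.MUL @i7  | RAW r0
6. and.ALU;xor.ALU @i8,i9  | dual
7. bne.BR @i10  | no-port BR/BR
8. bne.BR @i11  | tail

ISSUED = 8,9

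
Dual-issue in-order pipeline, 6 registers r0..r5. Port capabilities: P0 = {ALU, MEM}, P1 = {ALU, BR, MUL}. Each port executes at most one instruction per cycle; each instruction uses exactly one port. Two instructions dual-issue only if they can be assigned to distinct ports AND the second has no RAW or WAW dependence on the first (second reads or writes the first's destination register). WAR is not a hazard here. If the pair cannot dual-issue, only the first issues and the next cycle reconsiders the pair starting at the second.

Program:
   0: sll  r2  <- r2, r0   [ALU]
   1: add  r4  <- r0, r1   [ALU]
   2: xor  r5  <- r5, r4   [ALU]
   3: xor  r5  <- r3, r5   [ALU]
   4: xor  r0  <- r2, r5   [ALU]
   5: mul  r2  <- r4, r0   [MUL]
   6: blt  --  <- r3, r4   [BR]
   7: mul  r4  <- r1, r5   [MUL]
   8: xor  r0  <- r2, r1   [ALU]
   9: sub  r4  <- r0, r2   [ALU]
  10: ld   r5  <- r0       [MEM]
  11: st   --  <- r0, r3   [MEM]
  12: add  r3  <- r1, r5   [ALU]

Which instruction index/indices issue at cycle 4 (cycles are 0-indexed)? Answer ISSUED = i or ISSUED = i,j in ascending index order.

0. sll;add @i0+i1  | dual
1. xor @i2  | RAW+WAW r5
2. xor @i3  | RAW r5
3. xor @i4  | RAW r0
4. mul @i5  | no-port MUL/BR
5. blt @i6  | no-port BR/MUL
6. mul;xor @i7+i8  | dual
7. sub;ld @i9+i10  | dual
8. st;add @i11+i12  | dual

ISSUED = 5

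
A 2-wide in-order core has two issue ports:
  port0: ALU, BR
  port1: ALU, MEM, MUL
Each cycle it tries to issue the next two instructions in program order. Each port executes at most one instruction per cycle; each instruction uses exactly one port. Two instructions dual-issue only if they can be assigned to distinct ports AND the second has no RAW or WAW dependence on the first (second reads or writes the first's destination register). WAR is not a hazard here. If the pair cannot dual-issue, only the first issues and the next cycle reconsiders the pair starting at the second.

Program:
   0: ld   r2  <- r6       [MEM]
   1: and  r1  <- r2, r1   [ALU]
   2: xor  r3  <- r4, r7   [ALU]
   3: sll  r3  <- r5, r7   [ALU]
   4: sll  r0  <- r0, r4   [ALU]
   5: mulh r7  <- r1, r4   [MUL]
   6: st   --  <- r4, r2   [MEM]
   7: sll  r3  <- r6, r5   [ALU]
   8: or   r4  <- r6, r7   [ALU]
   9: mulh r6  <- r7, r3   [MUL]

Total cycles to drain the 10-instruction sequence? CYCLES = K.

CYCLES = 6

0. ld @i0  | RAW r2
1. and/xor @i1,i2  | dual
2. sll/sll @i3,i4  | dual
3. mulh @i5  | no-port MUL/MEM
4. st/sll @i6,i7  | dual
5. or/mulh @i8,i9  | dual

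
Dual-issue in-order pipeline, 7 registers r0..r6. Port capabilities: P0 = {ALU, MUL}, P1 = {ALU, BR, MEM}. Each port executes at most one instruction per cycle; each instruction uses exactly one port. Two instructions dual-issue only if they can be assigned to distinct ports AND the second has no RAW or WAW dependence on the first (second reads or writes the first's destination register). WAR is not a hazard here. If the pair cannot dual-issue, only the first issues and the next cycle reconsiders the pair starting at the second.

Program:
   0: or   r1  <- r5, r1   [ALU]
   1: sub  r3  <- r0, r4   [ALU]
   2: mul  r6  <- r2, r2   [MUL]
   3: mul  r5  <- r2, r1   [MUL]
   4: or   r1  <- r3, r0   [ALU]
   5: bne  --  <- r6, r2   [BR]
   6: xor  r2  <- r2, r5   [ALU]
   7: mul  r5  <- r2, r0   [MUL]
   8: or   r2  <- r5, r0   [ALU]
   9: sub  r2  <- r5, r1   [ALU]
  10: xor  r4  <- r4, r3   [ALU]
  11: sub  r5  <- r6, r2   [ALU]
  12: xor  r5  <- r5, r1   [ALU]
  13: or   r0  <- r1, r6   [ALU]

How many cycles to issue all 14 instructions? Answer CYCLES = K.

CYCLES = 9

  cy0 -> i0+i1 (or.ALU+sub.ALU) 2-wide
  cy1 -> i2 (mul.MUL) no-port MUL/MUL
  cy2 -> i3+i4 (mul.MUL+or.ALU) 2-wide
  cy3 -> i5+i6 (bne.BR+xor.ALU) 2-wide
  cy4 -> i7 (mul.MUL) RAW r5
  cy5 -> i8 (or.ALU) WAW r2
  cy6 -> i9+i10 (sub.ALU+xor.ALU) 2-wide
  cy7 -> i11 (sub.ALU) RAW+WAW r5
  cy8 -> i12+i13 (xor.ALU+or.ALU) 2-wide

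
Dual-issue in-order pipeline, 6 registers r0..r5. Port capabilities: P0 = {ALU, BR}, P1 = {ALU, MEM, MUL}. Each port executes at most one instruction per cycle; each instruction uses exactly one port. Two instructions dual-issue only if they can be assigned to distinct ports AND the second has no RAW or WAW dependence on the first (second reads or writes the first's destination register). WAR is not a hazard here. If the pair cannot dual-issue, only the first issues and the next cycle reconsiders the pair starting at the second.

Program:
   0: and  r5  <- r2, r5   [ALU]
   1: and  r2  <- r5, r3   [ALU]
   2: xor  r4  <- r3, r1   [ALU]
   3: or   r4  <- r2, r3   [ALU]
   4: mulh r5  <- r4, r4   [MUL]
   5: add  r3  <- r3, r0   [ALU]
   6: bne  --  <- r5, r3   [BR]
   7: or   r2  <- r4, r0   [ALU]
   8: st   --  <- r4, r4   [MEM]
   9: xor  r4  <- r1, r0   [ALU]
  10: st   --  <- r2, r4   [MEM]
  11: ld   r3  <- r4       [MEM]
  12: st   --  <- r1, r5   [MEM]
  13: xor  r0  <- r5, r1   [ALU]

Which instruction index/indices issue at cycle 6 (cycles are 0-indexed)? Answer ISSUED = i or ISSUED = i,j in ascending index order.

ISSUED = 10

[0] i0  and.ALU  -- RAW r5
[1] i1/i2  and.ALU/xor.ALU  -- dual
[2] i3  or.ALU  -- RAW r4
[3] i4/i5  mulh.MUL/add.ALU  -- dual
[4] i6/i7  bne.BR/or.ALU  -- dual
[5] i8/i9  st.MEM/xor.ALU  -- dual
[6] i10  st.MEM  -- no-port MEM/MEM
[7] i11  ld.MEM  -- no-port MEM/MEM
[8] i12/i13  st.MEM/xor.ALU  -- dual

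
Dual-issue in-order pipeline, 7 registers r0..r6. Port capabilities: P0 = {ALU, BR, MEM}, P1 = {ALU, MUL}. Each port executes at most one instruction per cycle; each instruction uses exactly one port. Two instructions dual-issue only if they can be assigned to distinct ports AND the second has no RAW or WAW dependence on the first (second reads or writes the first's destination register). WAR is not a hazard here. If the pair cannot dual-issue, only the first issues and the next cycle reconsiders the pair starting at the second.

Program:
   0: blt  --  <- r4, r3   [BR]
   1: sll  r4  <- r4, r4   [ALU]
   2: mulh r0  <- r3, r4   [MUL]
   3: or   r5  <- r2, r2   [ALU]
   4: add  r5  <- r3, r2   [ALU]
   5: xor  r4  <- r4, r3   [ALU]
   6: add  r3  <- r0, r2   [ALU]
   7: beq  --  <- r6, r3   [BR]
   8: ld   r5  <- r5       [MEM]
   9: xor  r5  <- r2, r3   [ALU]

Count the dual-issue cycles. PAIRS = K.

PAIRS = 3

t=0 i0/i1:blt;sll ; dual
t=1 i2/i3:mulh;or ; dual
t=2 i4/i5:add;xor ; dual
t=3 i6:add ; RAW r3
t=4 i7:beq ; no-port BR/MEM
t=5 i8:ld ; WAW r5
t=6 i9:xor ; tail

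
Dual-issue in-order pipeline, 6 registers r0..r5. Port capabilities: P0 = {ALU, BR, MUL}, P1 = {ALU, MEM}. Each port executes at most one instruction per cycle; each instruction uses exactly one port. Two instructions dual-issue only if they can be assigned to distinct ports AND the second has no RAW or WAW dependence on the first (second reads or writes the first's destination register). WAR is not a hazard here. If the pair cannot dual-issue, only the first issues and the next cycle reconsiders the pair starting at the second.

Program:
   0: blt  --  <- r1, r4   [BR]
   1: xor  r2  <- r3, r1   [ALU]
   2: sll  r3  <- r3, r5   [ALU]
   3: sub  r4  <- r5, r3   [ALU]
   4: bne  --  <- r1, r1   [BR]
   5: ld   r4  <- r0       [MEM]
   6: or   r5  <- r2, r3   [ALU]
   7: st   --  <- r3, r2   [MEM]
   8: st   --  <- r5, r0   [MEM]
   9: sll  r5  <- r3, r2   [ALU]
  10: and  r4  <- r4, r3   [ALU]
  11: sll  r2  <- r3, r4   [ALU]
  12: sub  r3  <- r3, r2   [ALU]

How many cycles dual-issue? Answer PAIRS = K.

0. blt.BR;xor.ALU @i0&i1  | 2-wide
1. sll.ALU @i2  | RAW r3
2. sub.ALU;bne.BR @i3&i4  | 2-wide
3. ld.MEM;or.ALU @i5&i6  | 2-wide
4. st.MEM @i7  | no-port MEM/MEM
5. st.MEM;sll.ALU @i8&i9  | 2-wide
6. and.ALU @i10  | RAW r4
7. sll.ALU @i11  | RAW r2
8. sub.ALU @i12  | tail

PAIRS = 4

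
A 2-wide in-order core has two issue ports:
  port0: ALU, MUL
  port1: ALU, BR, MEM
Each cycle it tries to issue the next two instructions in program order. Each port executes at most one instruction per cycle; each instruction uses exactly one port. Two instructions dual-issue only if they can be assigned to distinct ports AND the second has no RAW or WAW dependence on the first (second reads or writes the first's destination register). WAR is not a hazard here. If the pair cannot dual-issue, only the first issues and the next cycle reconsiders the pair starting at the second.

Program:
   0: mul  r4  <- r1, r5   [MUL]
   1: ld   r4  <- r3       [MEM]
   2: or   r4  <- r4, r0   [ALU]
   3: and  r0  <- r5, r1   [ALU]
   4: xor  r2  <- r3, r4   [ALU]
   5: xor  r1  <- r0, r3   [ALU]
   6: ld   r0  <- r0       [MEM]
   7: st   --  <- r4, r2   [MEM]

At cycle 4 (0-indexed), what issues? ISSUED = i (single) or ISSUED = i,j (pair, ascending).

[0] i0  mul.MUL  -- WAW r4
[1] i1  ld.MEM  -- RAW+WAW r4
[2] i2/i3  or.ALU+and.ALU  -- dual
[3] i4/i5  xor.ALU+xor.ALU  -- dual
[4] i6  ld.MEM  -- no-port MEM/MEM
[5] i7  st.MEM  -- tail

ISSUED = 6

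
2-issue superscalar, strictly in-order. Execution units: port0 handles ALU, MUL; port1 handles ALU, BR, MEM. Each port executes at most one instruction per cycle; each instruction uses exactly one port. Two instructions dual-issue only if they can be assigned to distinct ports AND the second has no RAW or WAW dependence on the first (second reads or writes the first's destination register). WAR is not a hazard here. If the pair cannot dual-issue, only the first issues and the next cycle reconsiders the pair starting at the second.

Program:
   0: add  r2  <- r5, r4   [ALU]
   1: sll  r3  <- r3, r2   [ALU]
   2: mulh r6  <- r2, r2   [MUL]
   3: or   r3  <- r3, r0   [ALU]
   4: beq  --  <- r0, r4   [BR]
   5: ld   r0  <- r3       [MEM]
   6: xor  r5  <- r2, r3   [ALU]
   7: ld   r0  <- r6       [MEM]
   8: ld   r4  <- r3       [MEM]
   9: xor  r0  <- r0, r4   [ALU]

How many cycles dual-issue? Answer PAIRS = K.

PAIRS = 3

  cy0 -> i0 (add) RAW r2
  cy1 -> i1/i2 (sll+mulh) 2-wide
  cy2 -> i3/i4 (or+beq) 2-wide
  cy3 -> i5/i6 (ld+xor) 2-wide
  cy4 -> i7 (ld) no-port MEM/MEM
  cy5 -> i8 (ld) RAW r4
  cy6 -> i9 (xor) tail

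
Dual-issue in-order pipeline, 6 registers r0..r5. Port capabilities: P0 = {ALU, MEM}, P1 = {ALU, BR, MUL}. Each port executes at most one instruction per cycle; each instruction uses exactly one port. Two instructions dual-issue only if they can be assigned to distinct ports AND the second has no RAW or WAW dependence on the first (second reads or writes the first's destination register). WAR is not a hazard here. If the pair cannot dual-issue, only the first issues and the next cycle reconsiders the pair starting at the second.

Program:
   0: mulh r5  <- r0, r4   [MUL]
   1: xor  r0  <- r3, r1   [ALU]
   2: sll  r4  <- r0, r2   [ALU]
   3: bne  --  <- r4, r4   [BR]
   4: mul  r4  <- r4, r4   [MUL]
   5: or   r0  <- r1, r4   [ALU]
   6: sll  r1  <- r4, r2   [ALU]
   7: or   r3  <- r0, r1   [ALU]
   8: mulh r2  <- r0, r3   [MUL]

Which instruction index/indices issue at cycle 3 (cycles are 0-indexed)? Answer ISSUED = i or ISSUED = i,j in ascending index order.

[0] i0/i1  mulh;xor  -- 2-wide
[1] i2  sll  -- RAW r4
[2] i3  bne  -- no-port BR/MUL
[3] i4  mul  -- RAW r4
[4] i5/i6  or;sll  -- 2-wide
[5] i7  or  -- RAW r3
[6] i8  mulh  -- tail

ISSUED = 4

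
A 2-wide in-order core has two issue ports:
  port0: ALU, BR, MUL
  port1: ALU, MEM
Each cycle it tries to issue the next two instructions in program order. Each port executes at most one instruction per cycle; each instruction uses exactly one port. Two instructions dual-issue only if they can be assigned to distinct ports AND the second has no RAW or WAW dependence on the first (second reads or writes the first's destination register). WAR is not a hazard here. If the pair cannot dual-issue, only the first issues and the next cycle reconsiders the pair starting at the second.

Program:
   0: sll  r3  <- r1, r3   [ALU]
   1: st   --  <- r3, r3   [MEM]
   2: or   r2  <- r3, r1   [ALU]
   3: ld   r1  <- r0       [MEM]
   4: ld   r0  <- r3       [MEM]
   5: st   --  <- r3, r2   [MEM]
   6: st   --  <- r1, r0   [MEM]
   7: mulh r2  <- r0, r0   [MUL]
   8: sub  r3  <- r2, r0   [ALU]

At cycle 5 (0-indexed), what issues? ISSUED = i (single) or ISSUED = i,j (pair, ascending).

ISSUED = 6,7

t=0 i0:sll ; RAW r3
t=1 i1,i2:st or ; dual
t=2 i3:ld ; no-port MEM/MEM
t=3 i4:ld ; no-port MEM/MEM
t=4 i5:st ; no-port MEM/MEM
t=5 i6,i7:st mulh ; dual
t=6 i8:sub ; tail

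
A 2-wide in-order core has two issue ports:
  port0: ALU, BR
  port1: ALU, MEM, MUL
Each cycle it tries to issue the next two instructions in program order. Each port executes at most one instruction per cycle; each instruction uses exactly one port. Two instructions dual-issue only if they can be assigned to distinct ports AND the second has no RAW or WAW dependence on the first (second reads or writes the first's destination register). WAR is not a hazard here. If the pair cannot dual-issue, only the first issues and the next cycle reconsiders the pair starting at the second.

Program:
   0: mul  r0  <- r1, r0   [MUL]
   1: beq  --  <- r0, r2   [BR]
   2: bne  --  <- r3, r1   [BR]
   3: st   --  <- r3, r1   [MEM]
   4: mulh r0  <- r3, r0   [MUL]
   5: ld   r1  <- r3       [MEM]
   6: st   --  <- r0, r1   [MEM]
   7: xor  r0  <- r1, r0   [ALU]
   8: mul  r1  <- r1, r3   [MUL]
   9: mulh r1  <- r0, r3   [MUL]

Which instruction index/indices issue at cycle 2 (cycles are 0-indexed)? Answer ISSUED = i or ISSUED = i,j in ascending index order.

ISSUED = 2,3

[0] i0  mul  -- RAW r0
[1] i1  beq  -- no-port BR/BR
[2] i2+i3  bne/st  -- pair
[3] i4  mulh  -- no-port MUL/MEM
[4] i5  ld  -- no-port MEM/MEM
[5] i6+i7  st/xor  -- pair
[6] i8  mul  -- no-port MUL/MUL
[7] i9  mulh  -- tail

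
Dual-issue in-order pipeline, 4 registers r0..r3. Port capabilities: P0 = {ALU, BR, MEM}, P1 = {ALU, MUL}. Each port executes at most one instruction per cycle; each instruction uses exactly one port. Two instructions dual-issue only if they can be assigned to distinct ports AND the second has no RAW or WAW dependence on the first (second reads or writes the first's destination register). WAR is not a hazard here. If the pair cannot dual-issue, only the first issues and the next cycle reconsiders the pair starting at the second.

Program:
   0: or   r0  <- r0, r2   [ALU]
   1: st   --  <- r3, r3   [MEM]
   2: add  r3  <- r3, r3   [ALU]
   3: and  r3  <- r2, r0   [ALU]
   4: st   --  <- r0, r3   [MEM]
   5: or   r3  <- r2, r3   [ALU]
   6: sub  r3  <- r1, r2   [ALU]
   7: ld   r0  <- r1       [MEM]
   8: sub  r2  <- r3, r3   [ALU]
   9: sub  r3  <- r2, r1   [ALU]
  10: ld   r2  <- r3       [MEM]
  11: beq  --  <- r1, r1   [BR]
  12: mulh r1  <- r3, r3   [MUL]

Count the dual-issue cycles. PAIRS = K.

PAIRS = 4

c0: i0/i1 or+st  2-wide
c1: i2 add  WAW r3
c2: i3 and  RAW r3
c3: i4/i5 st+or  2-wide
c4: i6/i7 sub+ld  2-wide
c5: i8 sub  RAW r2
c6: i9 sub  RAW r3
c7: i10 ld  no-port MEM/BR
c8: i11/i12 beq+mulh  2-wide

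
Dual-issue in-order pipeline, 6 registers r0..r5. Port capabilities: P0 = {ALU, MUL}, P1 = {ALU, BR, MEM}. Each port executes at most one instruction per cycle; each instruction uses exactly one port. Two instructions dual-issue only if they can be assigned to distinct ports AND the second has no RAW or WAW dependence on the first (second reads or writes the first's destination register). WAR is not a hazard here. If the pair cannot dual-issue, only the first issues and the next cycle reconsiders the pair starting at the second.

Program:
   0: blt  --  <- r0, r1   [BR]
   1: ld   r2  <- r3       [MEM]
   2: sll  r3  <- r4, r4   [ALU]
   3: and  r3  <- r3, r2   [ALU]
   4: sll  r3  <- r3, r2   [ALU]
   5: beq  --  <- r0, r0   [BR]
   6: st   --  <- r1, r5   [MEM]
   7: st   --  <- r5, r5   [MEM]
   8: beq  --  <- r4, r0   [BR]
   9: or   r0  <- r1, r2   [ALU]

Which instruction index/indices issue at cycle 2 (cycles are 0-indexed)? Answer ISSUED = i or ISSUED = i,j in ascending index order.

c0: i0 blt  no-port BR/MEM
c1: i1,i2 ld/sll  2-wide
c2: i3 and  RAW+WAW r3
c3: i4,i5 sll/beq  2-wide
c4: i6 st  no-port MEM/MEM
c5: i7 st  no-port MEM/BR
c6: i8,i9 beq/or  2-wide

ISSUED = 3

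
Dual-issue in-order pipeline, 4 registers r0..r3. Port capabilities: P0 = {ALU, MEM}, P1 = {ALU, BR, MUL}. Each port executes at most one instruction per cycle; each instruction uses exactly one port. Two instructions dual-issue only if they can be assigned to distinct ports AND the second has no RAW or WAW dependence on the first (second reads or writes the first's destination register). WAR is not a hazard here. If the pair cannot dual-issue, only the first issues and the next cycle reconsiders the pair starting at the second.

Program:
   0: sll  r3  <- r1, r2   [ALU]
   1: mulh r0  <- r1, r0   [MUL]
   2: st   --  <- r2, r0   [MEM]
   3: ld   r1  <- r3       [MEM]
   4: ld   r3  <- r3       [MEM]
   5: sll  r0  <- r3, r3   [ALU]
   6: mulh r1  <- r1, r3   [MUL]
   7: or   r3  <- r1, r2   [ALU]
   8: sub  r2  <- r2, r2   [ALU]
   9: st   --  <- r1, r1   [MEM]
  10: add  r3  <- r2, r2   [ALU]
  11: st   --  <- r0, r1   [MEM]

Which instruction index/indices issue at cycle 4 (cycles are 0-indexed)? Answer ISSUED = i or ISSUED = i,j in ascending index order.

ISSUED = 5,6

#0 head=0: sll+mulh i0,i1 pair
#1 head=2: st i2 no-port MEM/MEM
#2 head=3: ld i3 no-port MEM/MEM
#3 head=4: ld i4 RAW r3
#4 head=5: sll+mulh i5,i6 pair
#5 head=7: or+sub i7,i8 pair
#6 head=9: st+add i9,i10 pair
#7 head=11: st i11 tail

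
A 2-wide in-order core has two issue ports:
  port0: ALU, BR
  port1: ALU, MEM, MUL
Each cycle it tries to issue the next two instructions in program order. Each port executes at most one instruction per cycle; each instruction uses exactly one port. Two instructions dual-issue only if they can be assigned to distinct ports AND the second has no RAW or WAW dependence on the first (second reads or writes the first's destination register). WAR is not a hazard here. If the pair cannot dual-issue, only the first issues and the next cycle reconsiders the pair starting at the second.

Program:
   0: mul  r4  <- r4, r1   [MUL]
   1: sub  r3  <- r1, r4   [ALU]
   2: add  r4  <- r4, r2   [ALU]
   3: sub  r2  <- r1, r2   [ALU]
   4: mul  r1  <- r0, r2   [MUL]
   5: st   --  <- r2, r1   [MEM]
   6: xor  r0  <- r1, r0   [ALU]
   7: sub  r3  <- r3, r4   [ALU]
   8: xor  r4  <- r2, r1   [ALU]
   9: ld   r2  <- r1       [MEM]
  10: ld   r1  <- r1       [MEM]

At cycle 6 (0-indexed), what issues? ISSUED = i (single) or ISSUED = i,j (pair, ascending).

ISSUED = 9

  cy0 -> i0 (mul.MUL) RAW r4
  cy1 -> i1,i2 (sub.ALU;add.ALU) pair
  cy2 -> i3 (sub.ALU) RAW r2
  cy3 -> i4 (mul.MUL) no-port MUL/MEM
  cy4 -> i5,i6 (st.MEM;xor.ALU) pair
  cy5 -> i7,i8 (sub.ALU;xor.ALU) pair
  cy6 -> i9 (ld.MEM) no-port MEM/MEM
  cy7 -> i10 (ld.MEM) tail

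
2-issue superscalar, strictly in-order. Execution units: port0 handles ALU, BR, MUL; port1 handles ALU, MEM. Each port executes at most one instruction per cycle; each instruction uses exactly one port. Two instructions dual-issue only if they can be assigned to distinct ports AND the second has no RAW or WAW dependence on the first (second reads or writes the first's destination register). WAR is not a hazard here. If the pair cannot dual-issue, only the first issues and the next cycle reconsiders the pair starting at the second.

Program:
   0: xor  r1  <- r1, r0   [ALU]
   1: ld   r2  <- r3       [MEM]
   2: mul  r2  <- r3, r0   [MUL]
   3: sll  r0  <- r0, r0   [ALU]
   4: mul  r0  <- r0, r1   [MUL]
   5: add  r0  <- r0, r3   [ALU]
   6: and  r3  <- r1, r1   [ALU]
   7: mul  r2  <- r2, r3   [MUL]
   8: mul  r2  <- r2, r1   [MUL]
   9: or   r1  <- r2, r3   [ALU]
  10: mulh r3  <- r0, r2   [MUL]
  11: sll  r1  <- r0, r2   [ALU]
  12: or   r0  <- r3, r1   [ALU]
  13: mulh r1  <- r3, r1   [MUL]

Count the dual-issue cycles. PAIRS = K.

PAIRS = 5

[0] i0/i1  xor.ALU+ld.MEM  -- pair
[1] i2/i3  mul.MUL+sll.ALU  -- pair
[2] i4  mul.MUL  -- RAW+WAW r0
[3] i5/i6  add.ALU+and.ALU  -- pair
[4] i7  mul.MUL  -- no-port MUL/MUL
[5] i8  mul.MUL  -- RAW r2
[6] i9/i10  or.ALU+mulh.MUL  -- pair
[7] i11  sll.ALU  -- RAW r1
[8] i12/i13  or.ALU+mulh.MUL  -- pair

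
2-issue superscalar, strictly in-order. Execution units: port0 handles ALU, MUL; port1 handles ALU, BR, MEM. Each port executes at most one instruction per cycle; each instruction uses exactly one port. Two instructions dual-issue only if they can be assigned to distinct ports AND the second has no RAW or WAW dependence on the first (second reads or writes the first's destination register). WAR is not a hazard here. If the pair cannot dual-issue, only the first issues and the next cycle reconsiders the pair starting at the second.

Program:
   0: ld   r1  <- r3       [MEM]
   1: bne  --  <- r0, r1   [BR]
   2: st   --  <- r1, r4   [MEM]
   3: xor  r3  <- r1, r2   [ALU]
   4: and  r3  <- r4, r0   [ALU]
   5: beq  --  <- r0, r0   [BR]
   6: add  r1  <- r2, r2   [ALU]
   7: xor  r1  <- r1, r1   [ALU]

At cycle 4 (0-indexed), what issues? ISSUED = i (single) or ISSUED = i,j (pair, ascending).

[0] i0  ld  -- no-port MEM/BR
[1] i1  bne  -- no-port BR/MEM
[2] i2&i3  st/xor  -- pair
[3] i4&i5  and/beq  -- pair
[4] i6  add  -- RAW+WAW r1
[5] i7  xor  -- tail

ISSUED = 6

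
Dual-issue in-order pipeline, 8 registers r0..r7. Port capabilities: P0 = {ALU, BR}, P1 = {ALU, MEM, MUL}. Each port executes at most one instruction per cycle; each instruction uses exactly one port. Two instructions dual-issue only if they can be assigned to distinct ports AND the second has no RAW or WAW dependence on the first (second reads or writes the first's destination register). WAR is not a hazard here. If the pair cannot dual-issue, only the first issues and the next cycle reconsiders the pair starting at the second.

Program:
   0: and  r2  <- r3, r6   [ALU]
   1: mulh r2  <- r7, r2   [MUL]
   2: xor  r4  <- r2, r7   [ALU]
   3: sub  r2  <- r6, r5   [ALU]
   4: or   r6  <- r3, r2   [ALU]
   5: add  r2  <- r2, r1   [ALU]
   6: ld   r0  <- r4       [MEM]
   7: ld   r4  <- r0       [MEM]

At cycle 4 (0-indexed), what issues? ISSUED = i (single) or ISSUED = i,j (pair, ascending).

c0: i0 and  RAW+WAW r2
c1: i1 mulh  RAW r2
c2: i2+i3 xor/sub  dual
c3: i4+i5 or/add  dual
c4: i6 ld  no-port MEM/MEM
c5: i7 ld  tail

ISSUED = 6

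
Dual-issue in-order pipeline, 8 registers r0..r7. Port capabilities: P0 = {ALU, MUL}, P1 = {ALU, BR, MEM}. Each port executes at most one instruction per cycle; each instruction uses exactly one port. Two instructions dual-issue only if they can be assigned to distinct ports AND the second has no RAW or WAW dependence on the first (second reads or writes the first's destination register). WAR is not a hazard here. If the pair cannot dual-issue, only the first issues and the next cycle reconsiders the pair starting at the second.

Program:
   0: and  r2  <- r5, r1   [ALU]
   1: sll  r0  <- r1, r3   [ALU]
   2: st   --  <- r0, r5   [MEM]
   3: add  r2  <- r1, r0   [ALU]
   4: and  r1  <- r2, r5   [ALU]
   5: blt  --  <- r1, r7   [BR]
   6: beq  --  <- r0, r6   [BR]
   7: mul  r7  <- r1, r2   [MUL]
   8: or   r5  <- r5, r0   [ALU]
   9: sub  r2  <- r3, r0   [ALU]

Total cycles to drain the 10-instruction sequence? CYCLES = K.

CYCLES = 6

0. and.ALU+sll.ALU @i0,i1  | dual
1. st.MEM+add.ALU @i2,i3  | dual
2. and.ALU @i4  | RAW r1
3. blt.BR @i5  | no-port BR/BR
4. beq.BR+mul.MUL @i6,i7  | dual
5. or.ALU+sub.ALU @i8,i9  | dual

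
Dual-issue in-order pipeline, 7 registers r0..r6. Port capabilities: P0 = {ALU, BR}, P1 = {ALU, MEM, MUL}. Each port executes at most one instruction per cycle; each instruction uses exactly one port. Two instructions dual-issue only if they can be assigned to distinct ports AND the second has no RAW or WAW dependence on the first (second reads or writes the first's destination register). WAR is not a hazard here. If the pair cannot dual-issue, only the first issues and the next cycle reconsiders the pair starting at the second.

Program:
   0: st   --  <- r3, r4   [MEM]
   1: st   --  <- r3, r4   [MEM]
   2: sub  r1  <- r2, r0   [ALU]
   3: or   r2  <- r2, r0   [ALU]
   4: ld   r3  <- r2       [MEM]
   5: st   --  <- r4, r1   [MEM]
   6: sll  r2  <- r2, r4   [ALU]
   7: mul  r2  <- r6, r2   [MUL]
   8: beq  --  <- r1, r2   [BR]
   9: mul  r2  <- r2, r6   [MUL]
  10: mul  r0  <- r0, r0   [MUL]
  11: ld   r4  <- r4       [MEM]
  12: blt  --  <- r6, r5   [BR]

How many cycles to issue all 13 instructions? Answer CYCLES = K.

[0] i0  st  -- no-port MEM/MEM
[1] i1+i2  st/sub  -- 2-wide
[2] i3  or  -- RAW r2
[3] i4  ld  -- no-port MEM/MEM
[4] i5+i6  st/sll  -- 2-wide
[5] i7  mul  -- RAW r2
[6] i8+i9  beq/mul  -- 2-wide
[7] i10  mul  -- no-port MUL/MEM
[8] i11+i12  ld/blt  -- 2-wide

CYCLES = 9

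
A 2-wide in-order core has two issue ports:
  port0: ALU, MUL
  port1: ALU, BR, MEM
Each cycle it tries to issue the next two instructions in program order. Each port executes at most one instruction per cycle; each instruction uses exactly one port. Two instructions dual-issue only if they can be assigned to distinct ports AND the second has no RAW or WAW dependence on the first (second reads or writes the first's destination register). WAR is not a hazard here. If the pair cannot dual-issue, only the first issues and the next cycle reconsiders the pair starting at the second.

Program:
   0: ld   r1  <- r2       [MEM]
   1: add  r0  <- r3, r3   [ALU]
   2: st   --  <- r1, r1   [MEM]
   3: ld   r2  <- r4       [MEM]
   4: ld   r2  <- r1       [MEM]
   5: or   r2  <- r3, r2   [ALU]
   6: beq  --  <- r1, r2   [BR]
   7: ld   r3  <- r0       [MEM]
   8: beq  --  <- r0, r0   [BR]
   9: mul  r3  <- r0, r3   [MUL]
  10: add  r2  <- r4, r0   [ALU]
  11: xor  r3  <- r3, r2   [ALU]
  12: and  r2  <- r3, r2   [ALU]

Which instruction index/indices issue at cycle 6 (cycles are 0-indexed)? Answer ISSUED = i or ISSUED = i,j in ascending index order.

ISSUED = 7

[0] i0/i1  ld.MEM;add.ALU  -- dual
[1] i2  st.MEM  -- no-port MEM/MEM
[2] i3  ld.MEM  -- no-port MEM/MEM
[3] i4  ld.MEM  -- RAW+WAW r2
[4] i5  or.ALU  -- RAW r2
[5] i6  beq.BR  -- no-port BR/MEM
[6] i7  ld.MEM  -- no-port MEM/BR
[7] i8/i9  beq.BR;mul.MUL  -- dual
[8] i10  add.ALU  -- RAW r2
[9] i11  xor.ALU  -- RAW r3
[10] i12  and.ALU  -- tail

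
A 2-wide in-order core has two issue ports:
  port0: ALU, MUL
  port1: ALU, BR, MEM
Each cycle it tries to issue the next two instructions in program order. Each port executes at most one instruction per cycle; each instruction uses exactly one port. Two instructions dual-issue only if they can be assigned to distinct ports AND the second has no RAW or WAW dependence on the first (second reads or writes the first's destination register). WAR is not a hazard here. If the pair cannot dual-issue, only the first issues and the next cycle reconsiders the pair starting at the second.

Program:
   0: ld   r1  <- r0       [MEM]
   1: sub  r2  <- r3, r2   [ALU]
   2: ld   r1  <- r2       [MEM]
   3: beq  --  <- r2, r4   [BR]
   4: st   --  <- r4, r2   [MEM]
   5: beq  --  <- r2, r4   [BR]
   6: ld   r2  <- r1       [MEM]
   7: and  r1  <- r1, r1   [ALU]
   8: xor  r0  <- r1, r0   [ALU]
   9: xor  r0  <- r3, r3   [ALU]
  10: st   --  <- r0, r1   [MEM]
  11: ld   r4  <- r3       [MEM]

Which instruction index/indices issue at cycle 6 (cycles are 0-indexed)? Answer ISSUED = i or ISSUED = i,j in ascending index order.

ISSUED = 8

  cy0 -> i0/i1 (ld;sub) dual
  cy1 -> i2 (ld) no-port MEM/BR
  cy2 -> i3 (beq) no-port BR/MEM
  cy3 -> i4 (st) no-port MEM/BR
  cy4 -> i5 (beq) no-port BR/MEM
  cy5 -> i6/i7 (ld;and) dual
  cy6 -> i8 (xor) WAW r0
  cy7 -> i9 (xor) RAW r0
  cy8 -> i10 (st) no-port MEM/MEM
  cy9 -> i11 (ld) tail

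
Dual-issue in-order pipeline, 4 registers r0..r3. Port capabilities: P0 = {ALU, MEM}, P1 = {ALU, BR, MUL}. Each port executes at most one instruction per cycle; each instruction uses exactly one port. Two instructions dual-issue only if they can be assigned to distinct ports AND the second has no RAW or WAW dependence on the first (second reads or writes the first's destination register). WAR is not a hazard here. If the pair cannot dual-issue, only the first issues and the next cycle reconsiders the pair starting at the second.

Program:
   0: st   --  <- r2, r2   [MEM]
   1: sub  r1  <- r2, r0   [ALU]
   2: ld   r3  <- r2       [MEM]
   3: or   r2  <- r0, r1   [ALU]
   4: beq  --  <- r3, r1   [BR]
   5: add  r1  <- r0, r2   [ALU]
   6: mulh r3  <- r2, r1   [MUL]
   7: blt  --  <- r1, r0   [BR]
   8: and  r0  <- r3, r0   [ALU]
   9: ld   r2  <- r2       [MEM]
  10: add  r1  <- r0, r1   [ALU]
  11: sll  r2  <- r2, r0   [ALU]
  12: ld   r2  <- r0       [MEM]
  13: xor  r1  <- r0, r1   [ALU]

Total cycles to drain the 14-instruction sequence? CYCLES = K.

CYCLES = 8

[0] i0,i1  st.MEM;sub.ALU  -- 2-wide
[1] i2,i3  ld.MEM;or.ALU  -- 2-wide
[2] i4,i5  beq.BR;add.ALU  -- 2-wide
[3] i6  mulh.MUL  -- no-port MUL/BR
[4] i7,i8  blt.BR;and.ALU  -- 2-wide
[5] i9,i10  ld.MEM;add.ALU  -- 2-wide
[6] i11  sll.ALU  -- WAW r2
[7] i12,i13  ld.MEM;xor.ALU  -- 2-wide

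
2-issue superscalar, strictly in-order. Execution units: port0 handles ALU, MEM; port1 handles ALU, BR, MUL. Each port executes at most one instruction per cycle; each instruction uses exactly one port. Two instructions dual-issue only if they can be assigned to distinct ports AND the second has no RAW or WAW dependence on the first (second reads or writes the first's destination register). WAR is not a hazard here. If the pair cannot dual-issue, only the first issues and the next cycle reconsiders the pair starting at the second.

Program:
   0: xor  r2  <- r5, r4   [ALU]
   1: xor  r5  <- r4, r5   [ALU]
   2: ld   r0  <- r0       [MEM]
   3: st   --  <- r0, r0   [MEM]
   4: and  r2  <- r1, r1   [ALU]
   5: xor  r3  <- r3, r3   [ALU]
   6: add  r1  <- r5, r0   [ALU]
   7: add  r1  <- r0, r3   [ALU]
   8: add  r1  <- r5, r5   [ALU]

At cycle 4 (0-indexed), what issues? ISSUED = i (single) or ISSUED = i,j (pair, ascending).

t=0 i0,i1:xor;xor ; dual
t=1 i2:ld ; no-port MEM/MEM
t=2 i3,i4:st;and ; dual
t=3 i5,i6:xor;add ; dual
t=4 i7:add ; WAW r1
t=5 i8:add ; tail

ISSUED = 7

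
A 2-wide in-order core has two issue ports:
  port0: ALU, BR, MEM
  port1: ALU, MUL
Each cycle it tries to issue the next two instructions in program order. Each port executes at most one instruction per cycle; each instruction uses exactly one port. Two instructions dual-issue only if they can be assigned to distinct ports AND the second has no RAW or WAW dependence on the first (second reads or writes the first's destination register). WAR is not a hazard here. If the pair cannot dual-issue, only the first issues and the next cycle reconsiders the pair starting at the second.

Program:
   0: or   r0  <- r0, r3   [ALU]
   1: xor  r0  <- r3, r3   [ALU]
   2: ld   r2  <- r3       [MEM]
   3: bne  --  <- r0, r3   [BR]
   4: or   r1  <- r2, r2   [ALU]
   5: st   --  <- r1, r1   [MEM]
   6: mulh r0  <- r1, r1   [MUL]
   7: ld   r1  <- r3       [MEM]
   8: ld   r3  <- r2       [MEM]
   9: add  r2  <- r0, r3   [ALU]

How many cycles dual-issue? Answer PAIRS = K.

PAIRS = 3

t=0 i0:or.ALU ; WAW r0
t=1 i1+i2:xor.ALU+ld.MEM ; pair
t=2 i3+i4:bne.BR+or.ALU ; pair
t=3 i5+i6:st.MEM+mulh.MUL ; pair
t=4 i7:ld.MEM ; no-port MEM/MEM
t=5 i8:ld.MEM ; RAW r3
t=6 i9:add.ALU ; tail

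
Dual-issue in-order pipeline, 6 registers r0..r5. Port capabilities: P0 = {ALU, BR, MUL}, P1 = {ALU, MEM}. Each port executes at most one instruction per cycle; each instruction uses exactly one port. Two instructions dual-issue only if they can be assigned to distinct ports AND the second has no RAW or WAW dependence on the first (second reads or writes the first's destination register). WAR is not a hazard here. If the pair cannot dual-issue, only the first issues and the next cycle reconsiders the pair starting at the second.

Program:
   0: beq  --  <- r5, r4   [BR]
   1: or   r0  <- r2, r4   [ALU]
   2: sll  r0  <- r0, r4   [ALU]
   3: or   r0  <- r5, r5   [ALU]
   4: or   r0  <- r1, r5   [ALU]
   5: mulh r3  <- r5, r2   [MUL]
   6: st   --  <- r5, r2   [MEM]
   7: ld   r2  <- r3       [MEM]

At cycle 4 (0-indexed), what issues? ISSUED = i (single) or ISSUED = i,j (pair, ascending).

ISSUED = 6

t=0 i0+i1:beq.BR or.ALU ; 2-wide
t=1 i2:sll.ALU ; WAW r0
t=2 i3:or.ALU ; WAW r0
t=3 i4+i5:or.ALU mulh.MUL ; 2-wide
t=4 i6:st.MEM ; no-port MEM/MEM
t=5 i7:ld.MEM ; tail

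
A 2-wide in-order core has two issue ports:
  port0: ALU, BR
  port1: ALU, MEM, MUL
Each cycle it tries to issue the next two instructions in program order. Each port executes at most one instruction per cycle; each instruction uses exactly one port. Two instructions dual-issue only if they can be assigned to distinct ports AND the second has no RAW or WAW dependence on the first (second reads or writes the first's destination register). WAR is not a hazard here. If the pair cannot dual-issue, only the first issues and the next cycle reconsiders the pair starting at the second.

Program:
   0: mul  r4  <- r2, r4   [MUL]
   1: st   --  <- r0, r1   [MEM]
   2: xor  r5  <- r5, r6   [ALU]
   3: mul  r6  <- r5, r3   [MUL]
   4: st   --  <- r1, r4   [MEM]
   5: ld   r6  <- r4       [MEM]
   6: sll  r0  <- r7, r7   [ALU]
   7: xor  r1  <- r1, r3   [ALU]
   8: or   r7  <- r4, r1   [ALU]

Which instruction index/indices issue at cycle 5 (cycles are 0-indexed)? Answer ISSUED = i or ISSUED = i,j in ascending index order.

[0] i0  mul.MUL  -- no-port MUL/MEM
[1] i1/i2  st.MEM;xor.ALU  -- pair
[2] i3  mul.MUL  -- no-port MUL/MEM
[3] i4  st.MEM  -- no-port MEM/MEM
[4] i5/i6  ld.MEM;sll.ALU  -- pair
[5] i7  xor.ALU  -- RAW r1
[6] i8  or.ALU  -- tail

ISSUED = 7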